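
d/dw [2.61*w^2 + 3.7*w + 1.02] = 5.22*w + 3.7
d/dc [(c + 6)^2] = 2*c + 12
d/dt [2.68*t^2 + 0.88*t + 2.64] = 5.36*t + 0.88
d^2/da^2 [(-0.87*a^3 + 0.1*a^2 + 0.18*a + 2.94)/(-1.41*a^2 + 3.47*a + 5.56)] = (3.5527136788005e-15*a^5 + 32.897814*a^3 + 60.93666*a^2 + 239.209452*a - 116.134508)/(2.803221*a^6 - 20.696121*a^5 + 17.771499*a^4 + 121.438549*a^3 - 70.0776840000001*a^2 - 321.810576*a - 171.879616)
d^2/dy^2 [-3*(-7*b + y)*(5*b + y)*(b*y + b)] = 6*b*(2*b - 3*y - 1)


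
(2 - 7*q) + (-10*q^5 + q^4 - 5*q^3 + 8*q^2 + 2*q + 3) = -10*q^5 + q^4 - 5*q^3 + 8*q^2 - 5*q + 5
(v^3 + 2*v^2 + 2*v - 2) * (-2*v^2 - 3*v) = -2*v^5 - 7*v^4 - 10*v^3 - 2*v^2 + 6*v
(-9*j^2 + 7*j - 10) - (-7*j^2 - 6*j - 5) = -2*j^2 + 13*j - 5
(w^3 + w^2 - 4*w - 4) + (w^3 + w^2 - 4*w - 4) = 2*w^3 + 2*w^2 - 8*w - 8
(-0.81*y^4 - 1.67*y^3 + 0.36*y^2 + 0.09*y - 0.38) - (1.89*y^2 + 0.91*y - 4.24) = -0.81*y^4 - 1.67*y^3 - 1.53*y^2 - 0.82*y + 3.86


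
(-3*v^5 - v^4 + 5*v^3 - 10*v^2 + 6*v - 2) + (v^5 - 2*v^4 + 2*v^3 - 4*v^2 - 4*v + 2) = -2*v^5 - 3*v^4 + 7*v^3 - 14*v^2 + 2*v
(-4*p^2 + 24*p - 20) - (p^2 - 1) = -5*p^2 + 24*p - 19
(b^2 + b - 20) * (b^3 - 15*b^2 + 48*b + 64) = b^5 - 14*b^4 + 13*b^3 + 412*b^2 - 896*b - 1280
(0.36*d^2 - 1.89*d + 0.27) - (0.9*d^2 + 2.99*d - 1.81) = -0.54*d^2 - 4.88*d + 2.08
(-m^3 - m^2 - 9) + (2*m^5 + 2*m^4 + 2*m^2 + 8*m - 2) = 2*m^5 + 2*m^4 - m^3 + m^2 + 8*m - 11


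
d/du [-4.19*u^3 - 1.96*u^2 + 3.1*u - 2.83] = -12.57*u^2 - 3.92*u + 3.1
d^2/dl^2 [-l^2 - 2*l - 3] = -2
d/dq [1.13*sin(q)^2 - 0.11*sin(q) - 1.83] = (2.26*sin(q) - 0.11)*cos(q)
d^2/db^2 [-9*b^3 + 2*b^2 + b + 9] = 4 - 54*b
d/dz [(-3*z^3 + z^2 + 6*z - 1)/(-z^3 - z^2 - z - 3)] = (4*z^4 + 18*z^3 + 29*z^2 - 8*z - 19)/(z^6 + 2*z^5 + 3*z^4 + 8*z^3 + 7*z^2 + 6*z + 9)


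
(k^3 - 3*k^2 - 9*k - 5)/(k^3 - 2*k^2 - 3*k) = (k^2 - 4*k - 5)/(k*(k - 3))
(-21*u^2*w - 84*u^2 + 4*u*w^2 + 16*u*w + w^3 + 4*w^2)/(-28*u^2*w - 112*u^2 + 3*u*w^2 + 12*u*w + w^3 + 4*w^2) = (3*u - w)/(4*u - w)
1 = 1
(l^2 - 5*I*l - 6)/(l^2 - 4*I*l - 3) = (l - 2*I)/(l - I)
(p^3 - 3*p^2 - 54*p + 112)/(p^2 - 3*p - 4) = (-p^3 + 3*p^2 + 54*p - 112)/(-p^2 + 3*p + 4)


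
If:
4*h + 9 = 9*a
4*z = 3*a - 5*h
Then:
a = 15/11 - 16*z/33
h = 9/11 - 12*z/11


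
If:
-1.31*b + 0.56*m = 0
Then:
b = 0.427480916030534*m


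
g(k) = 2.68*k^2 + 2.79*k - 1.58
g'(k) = 5.36*k + 2.79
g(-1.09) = -1.44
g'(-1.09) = -3.05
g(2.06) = 15.54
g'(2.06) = 13.83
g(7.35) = 163.71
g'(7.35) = 42.19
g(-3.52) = 21.81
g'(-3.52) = -16.08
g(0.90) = 3.10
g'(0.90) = 7.61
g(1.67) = 10.55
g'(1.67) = 11.74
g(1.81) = 12.25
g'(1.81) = 12.49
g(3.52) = 41.45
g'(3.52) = 21.66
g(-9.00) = 190.39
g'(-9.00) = -45.45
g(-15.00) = 559.57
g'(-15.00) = -77.61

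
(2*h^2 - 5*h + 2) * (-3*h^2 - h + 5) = -6*h^4 + 13*h^3 + 9*h^2 - 27*h + 10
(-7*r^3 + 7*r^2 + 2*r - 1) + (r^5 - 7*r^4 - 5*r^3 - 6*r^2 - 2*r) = r^5 - 7*r^4 - 12*r^3 + r^2 - 1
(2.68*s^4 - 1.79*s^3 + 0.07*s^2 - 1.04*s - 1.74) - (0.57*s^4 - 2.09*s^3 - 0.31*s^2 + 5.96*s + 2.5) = 2.11*s^4 + 0.3*s^3 + 0.38*s^2 - 7.0*s - 4.24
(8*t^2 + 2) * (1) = 8*t^2 + 2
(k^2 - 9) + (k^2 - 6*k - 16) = 2*k^2 - 6*k - 25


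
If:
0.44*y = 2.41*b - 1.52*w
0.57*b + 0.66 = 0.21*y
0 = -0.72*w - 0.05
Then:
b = 1.05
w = -0.07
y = 5.99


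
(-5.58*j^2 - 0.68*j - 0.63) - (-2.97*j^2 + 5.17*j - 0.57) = -2.61*j^2 - 5.85*j - 0.0600000000000001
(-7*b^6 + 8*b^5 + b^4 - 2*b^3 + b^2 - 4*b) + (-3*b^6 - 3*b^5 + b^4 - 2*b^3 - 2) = -10*b^6 + 5*b^5 + 2*b^4 - 4*b^3 + b^2 - 4*b - 2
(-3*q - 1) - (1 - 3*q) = -2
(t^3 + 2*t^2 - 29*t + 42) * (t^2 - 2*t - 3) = t^5 - 36*t^3 + 94*t^2 + 3*t - 126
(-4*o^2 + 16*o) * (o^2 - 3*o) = -4*o^4 + 28*o^3 - 48*o^2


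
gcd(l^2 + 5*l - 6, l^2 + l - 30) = l + 6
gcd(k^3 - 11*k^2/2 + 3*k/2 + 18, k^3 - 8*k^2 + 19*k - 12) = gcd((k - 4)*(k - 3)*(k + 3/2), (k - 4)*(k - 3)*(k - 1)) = k^2 - 7*k + 12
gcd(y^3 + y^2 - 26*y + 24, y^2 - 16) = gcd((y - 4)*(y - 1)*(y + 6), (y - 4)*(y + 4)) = y - 4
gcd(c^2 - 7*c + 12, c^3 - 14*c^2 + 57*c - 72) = c - 3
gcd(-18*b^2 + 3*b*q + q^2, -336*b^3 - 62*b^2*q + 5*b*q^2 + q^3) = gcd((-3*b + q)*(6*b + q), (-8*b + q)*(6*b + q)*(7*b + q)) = 6*b + q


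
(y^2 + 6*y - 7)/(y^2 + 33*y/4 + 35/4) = 4*(y - 1)/(4*y + 5)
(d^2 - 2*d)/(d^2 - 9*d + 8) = d*(d - 2)/(d^2 - 9*d + 8)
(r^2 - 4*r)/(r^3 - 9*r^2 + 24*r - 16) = r/(r^2 - 5*r + 4)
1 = 1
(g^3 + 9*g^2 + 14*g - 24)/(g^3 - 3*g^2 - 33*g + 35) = (g^2 + 10*g + 24)/(g^2 - 2*g - 35)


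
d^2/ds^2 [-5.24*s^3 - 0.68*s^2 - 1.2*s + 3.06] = -31.44*s - 1.36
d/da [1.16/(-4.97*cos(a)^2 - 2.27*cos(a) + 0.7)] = -(11.5304*cos(a) + 2.6332)*sin(a)/(4.97*cos(a)^2 + 2.27*cos(a) - 0.7)^2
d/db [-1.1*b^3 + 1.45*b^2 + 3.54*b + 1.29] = -3.3*b^2 + 2.9*b + 3.54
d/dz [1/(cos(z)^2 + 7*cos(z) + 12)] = (2*cos(z) + 7)*sin(z)/(cos(z)^2 + 7*cos(z) + 12)^2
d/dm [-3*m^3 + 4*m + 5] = 4 - 9*m^2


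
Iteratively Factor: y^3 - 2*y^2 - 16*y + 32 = (y - 2)*(y^2 - 16) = (y - 2)*(y + 4)*(y - 4)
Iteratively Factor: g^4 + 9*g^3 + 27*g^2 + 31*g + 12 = (g + 4)*(g^3 + 5*g^2 + 7*g + 3) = (g + 1)*(g + 4)*(g^2 + 4*g + 3) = (g + 1)^2*(g + 4)*(g + 3)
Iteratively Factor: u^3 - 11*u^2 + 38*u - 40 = (u - 5)*(u^2 - 6*u + 8) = (u - 5)*(u - 4)*(u - 2)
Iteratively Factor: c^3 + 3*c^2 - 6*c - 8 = (c + 4)*(c^2 - c - 2) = (c + 1)*(c + 4)*(c - 2)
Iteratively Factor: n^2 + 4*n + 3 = (n + 3)*(n + 1)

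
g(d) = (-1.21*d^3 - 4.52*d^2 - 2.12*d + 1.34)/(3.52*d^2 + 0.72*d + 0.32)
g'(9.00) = -0.34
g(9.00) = -4.34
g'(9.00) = -0.34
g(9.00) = -4.34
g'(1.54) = -0.46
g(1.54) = -1.75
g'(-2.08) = -0.14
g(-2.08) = -0.21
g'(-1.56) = 0.11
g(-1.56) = -0.23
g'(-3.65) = -0.30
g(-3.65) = 0.17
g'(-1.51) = 0.15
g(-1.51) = -0.22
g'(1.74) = -0.42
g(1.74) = -1.83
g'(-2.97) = -0.26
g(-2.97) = -0.02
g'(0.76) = -1.36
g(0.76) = -1.18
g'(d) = (-7.04*d - 0.72)*(-1.21*d^3 - 4.52*d^2 - 2.12*d + 1.34)/(3.52*d^2 + 0.72*d + 0.32)^2 + (-3.63*d^2 - 9.04*d - 2.12)/(3.52*d^2 + 0.72*d + 0.32)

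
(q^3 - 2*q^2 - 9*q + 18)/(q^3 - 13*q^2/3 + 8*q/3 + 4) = 3*(q + 3)/(3*q + 2)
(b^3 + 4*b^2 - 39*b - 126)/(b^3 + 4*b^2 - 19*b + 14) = (b^2 - 3*b - 18)/(b^2 - 3*b + 2)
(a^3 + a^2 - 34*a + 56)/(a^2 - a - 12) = (a^2 + 5*a - 14)/(a + 3)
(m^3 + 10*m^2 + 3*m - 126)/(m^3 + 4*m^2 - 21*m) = (m + 6)/m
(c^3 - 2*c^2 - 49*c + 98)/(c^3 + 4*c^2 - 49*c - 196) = (c - 2)/(c + 4)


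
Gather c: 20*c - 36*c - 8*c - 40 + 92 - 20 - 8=24 - 24*c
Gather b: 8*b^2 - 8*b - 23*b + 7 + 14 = 8*b^2 - 31*b + 21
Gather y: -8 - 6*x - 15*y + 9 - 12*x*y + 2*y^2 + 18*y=-6*x + 2*y^2 + y*(3 - 12*x) + 1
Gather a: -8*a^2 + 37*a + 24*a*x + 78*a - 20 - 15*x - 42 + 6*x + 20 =-8*a^2 + a*(24*x + 115) - 9*x - 42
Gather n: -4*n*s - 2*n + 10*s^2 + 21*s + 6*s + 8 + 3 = n*(-4*s - 2) + 10*s^2 + 27*s + 11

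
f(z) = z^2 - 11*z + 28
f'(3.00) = -5.00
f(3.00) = 4.00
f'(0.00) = -11.00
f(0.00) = 28.00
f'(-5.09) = -21.18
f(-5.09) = 109.90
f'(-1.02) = -13.04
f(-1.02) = 40.26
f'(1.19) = -8.62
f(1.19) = 16.33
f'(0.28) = -10.44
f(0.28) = 25.00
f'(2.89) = -5.22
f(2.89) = 4.56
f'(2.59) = -5.82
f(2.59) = 6.22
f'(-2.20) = -15.40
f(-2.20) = 57.04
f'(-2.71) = -16.42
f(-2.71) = 65.15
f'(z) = 2*z - 11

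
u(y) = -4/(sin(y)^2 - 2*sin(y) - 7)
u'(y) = -4*(-2*sin(y)*cos(y) + 2*cos(y))/(sin(y)^2 - 2*sin(y) - 7)^2 = 8*(sin(y) - 1)*cos(y)/(2*sin(y) + cos(y)^2 + 6)^2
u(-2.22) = 0.84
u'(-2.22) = 0.38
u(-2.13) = 0.87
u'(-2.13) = 0.37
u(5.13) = 0.92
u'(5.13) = -0.33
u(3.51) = 0.65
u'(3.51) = 0.27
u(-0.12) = 0.59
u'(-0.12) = -0.20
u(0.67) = 0.51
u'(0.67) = -0.04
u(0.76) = 0.51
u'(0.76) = -0.03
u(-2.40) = 0.77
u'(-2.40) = 0.37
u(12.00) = 0.71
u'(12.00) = -0.33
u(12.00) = 0.71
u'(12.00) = -0.33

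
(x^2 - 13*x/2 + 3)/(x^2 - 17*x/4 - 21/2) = 2*(2*x - 1)/(4*x + 7)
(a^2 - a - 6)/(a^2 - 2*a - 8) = (a - 3)/(a - 4)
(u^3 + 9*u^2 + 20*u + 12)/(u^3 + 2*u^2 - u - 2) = (u + 6)/(u - 1)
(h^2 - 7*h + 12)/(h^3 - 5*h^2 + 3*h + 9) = (h - 4)/(h^2 - 2*h - 3)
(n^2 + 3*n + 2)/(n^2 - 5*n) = (n^2 + 3*n + 2)/(n*(n - 5))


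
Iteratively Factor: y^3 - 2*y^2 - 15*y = (y - 5)*(y^2 + 3*y) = (y - 5)*(y + 3)*(y)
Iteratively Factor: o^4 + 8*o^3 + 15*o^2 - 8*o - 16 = (o - 1)*(o^3 + 9*o^2 + 24*o + 16) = (o - 1)*(o + 4)*(o^2 + 5*o + 4) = (o - 1)*(o + 4)^2*(o + 1)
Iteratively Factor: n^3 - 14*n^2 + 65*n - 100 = (n - 5)*(n^2 - 9*n + 20) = (n - 5)*(n - 4)*(n - 5)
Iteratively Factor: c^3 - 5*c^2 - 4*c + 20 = (c - 5)*(c^2 - 4) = (c - 5)*(c - 2)*(c + 2)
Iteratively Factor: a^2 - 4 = (a + 2)*(a - 2)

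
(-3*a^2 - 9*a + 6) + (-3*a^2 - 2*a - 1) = -6*a^2 - 11*a + 5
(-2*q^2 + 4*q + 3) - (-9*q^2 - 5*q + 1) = 7*q^2 + 9*q + 2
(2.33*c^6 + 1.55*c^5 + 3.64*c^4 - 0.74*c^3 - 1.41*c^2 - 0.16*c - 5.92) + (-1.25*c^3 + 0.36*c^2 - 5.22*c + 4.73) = 2.33*c^6 + 1.55*c^5 + 3.64*c^4 - 1.99*c^3 - 1.05*c^2 - 5.38*c - 1.19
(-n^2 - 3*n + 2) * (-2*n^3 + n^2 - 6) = 2*n^5 + 5*n^4 - 7*n^3 + 8*n^2 + 18*n - 12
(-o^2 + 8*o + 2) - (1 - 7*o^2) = 6*o^2 + 8*o + 1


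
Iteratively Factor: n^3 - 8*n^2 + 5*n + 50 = (n - 5)*(n^2 - 3*n - 10) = (n - 5)*(n + 2)*(n - 5)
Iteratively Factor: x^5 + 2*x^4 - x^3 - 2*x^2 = (x + 1)*(x^4 + x^3 - 2*x^2) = x*(x + 1)*(x^3 + x^2 - 2*x) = x^2*(x + 1)*(x^2 + x - 2) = x^2*(x - 1)*(x + 1)*(x + 2)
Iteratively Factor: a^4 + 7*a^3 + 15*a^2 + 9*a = (a + 1)*(a^3 + 6*a^2 + 9*a) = (a + 1)*(a + 3)*(a^2 + 3*a) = a*(a + 1)*(a + 3)*(a + 3)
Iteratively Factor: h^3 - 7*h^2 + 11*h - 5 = (h - 1)*(h^2 - 6*h + 5) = (h - 1)^2*(h - 5)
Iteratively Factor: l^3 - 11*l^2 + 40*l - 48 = (l - 3)*(l^2 - 8*l + 16) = (l - 4)*(l - 3)*(l - 4)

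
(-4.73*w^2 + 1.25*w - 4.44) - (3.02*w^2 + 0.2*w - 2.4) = -7.75*w^2 + 1.05*w - 2.04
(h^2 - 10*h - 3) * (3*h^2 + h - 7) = 3*h^4 - 29*h^3 - 26*h^2 + 67*h + 21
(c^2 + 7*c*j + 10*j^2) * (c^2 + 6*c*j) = c^4 + 13*c^3*j + 52*c^2*j^2 + 60*c*j^3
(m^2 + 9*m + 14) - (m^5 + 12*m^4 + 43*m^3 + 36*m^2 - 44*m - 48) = -m^5 - 12*m^4 - 43*m^3 - 35*m^2 + 53*m + 62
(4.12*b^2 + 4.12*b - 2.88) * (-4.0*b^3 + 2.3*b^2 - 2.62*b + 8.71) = -16.48*b^5 - 7.004*b^4 + 10.2016*b^3 + 18.4668*b^2 + 43.4308*b - 25.0848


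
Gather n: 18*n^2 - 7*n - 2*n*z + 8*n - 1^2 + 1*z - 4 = 18*n^2 + n*(1 - 2*z) + z - 5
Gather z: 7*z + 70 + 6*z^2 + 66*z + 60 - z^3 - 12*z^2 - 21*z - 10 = -z^3 - 6*z^2 + 52*z + 120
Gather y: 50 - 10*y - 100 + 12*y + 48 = 2*y - 2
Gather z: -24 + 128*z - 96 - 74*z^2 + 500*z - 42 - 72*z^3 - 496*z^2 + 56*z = -72*z^3 - 570*z^2 + 684*z - 162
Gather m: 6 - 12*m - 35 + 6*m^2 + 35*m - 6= 6*m^2 + 23*m - 35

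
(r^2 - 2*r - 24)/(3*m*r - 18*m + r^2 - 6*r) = (r + 4)/(3*m + r)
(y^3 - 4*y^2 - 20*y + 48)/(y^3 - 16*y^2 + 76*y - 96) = (y + 4)/(y - 8)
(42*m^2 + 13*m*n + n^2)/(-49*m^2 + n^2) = (-6*m - n)/(7*m - n)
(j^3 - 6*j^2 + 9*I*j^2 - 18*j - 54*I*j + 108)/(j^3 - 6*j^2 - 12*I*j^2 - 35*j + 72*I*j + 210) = (j^2 + 9*I*j - 18)/(j^2 - 12*I*j - 35)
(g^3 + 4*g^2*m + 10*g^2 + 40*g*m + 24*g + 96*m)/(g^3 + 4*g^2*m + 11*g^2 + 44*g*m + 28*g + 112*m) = (g + 6)/(g + 7)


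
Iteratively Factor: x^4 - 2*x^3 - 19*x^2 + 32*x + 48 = (x - 3)*(x^3 + x^2 - 16*x - 16) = (x - 3)*(x + 4)*(x^2 - 3*x - 4) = (x - 4)*(x - 3)*(x + 4)*(x + 1)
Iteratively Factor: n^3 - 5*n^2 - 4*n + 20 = (n - 5)*(n^2 - 4) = (n - 5)*(n - 2)*(n + 2)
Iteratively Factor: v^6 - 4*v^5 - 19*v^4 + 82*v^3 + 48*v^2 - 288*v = (v + 4)*(v^5 - 8*v^4 + 13*v^3 + 30*v^2 - 72*v) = (v - 3)*(v + 4)*(v^4 - 5*v^3 - 2*v^2 + 24*v) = (v - 4)*(v - 3)*(v + 4)*(v^3 - v^2 - 6*v) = v*(v - 4)*(v - 3)*(v + 4)*(v^2 - v - 6) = v*(v - 4)*(v - 3)^2*(v + 4)*(v + 2)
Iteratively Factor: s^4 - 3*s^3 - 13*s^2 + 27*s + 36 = (s - 4)*(s^3 + s^2 - 9*s - 9) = (s - 4)*(s + 3)*(s^2 - 2*s - 3) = (s - 4)*(s - 3)*(s + 3)*(s + 1)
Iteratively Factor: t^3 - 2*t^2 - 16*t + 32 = (t - 2)*(t^2 - 16) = (t - 2)*(t + 4)*(t - 4)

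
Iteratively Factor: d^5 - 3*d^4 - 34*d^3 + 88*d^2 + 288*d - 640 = (d - 5)*(d^4 + 2*d^3 - 24*d^2 - 32*d + 128) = (d - 5)*(d + 4)*(d^3 - 2*d^2 - 16*d + 32) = (d - 5)*(d - 4)*(d + 4)*(d^2 + 2*d - 8) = (d - 5)*(d - 4)*(d + 4)^2*(d - 2)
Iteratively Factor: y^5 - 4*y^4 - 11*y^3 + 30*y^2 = (y)*(y^4 - 4*y^3 - 11*y^2 + 30*y) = y^2*(y^3 - 4*y^2 - 11*y + 30) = y^2*(y - 5)*(y^2 + y - 6) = y^2*(y - 5)*(y - 2)*(y + 3)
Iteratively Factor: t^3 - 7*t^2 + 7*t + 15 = (t + 1)*(t^2 - 8*t + 15) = (t - 5)*(t + 1)*(t - 3)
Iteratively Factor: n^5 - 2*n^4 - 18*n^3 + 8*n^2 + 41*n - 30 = (n - 5)*(n^4 + 3*n^3 - 3*n^2 - 7*n + 6) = (n - 5)*(n + 3)*(n^3 - 3*n + 2) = (n - 5)*(n + 2)*(n + 3)*(n^2 - 2*n + 1) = (n - 5)*(n - 1)*(n + 2)*(n + 3)*(n - 1)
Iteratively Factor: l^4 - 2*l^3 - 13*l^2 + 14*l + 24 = (l - 4)*(l^3 + 2*l^2 - 5*l - 6) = (l - 4)*(l + 1)*(l^2 + l - 6) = (l - 4)*(l + 1)*(l + 3)*(l - 2)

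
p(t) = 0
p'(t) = 0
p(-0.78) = 0.00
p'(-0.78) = 0.00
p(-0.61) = 0.00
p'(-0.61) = 0.00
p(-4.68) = 0.00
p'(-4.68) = 0.00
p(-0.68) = 0.00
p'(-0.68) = 0.00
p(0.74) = 0.00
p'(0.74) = 0.00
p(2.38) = 0.00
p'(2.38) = 0.00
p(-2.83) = 0.00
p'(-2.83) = 0.00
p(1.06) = 0.00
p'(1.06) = 0.00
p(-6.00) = 0.00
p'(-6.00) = 0.00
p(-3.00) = 0.00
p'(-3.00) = 0.00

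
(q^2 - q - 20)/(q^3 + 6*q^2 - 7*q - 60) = (q - 5)/(q^2 + 2*q - 15)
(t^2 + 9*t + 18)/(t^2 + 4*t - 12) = (t + 3)/(t - 2)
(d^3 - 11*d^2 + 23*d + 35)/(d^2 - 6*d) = (d^3 - 11*d^2 + 23*d + 35)/(d*(d - 6))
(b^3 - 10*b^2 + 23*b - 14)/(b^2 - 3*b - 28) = (b^2 - 3*b + 2)/(b + 4)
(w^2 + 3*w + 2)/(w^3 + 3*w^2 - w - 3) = (w + 2)/(w^2 + 2*w - 3)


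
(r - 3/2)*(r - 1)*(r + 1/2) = r^3 - 2*r^2 + r/4 + 3/4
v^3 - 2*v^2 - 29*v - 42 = (v - 7)*(v + 2)*(v + 3)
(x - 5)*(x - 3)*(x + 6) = x^3 - 2*x^2 - 33*x + 90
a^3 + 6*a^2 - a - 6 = (a - 1)*(a + 1)*(a + 6)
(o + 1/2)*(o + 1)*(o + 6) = o^3 + 15*o^2/2 + 19*o/2 + 3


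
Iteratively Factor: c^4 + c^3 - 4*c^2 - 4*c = (c - 2)*(c^3 + 3*c^2 + 2*c) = (c - 2)*(c + 2)*(c^2 + c) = (c - 2)*(c + 1)*(c + 2)*(c)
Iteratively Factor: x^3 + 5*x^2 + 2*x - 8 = (x + 4)*(x^2 + x - 2) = (x + 2)*(x + 4)*(x - 1)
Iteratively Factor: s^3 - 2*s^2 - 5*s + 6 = (s - 3)*(s^2 + s - 2) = (s - 3)*(s + 2)*(s - 1)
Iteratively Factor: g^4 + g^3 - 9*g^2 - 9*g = (g)*(g^3 + g^2 - 9*g - 9) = g*(g + 1)*(g^2 - 9) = g*(g + 1)*(g + 3)*(g - 3)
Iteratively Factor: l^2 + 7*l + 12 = (l + 3)*(l + 4)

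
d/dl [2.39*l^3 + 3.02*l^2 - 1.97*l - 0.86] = 7.17*l^2 + 6.04*l - 1.97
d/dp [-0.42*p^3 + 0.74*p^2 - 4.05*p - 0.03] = -1.26*p^2 + 1.48*p - 4.05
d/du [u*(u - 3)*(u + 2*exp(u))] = 2*u^2*exp(u) + 3*u^2 - 2*u*exp(u) - 6*u - 6*exp(u)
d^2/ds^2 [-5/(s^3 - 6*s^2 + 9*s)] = 30*(-2*s^2 + 4*s - 3)/(s^3*(s^4 - 12*s^3 + 54*s^2 - 108*s + 81))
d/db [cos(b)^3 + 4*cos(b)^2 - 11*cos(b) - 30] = (-3*cos(b)^2 - 8*cos(b) + 11)*sin(b)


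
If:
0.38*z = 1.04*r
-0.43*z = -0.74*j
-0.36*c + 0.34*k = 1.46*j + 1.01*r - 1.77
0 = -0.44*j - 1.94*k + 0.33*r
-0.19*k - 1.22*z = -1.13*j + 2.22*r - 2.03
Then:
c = -0.22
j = 0.87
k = -0.10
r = 0.54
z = 1.49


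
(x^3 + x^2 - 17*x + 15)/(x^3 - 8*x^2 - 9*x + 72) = (x^2 + 4*x - 5)/(x^2 - 5*x - 24)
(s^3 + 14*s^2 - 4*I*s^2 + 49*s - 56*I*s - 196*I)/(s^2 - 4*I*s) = s + 14 + 49/s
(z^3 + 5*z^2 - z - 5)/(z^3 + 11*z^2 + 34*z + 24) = (z^2 + 4*z - 5)/(z^2 + 10*z + 24)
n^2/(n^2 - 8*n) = n/(n - 8)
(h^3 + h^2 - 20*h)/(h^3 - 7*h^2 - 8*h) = (-h^2 - h + 20)/(-h^2 + 7*h + 8)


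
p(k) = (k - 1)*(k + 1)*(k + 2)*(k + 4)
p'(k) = (k - 1)*(k + 1)*(k + 2) + (k - 1)*(k + 1)*(k + 4) + (k - 1)*(k + 2)*(k + 4) + (k + 1)*(k + 2)*(k + 4)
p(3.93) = 679.27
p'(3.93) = 569.82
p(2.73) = 205.41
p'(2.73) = 247.76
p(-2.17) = -1.15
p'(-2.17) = 7.51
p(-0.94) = -0.38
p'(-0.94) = -6.58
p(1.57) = 29.13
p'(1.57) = 75.83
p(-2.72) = -5.90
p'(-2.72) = 8.60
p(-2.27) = -1.94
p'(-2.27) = 8.18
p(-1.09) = 0.50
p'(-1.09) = -5.05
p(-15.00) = 32032.00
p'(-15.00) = -9666.00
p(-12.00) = 11440.00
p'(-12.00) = -4494.00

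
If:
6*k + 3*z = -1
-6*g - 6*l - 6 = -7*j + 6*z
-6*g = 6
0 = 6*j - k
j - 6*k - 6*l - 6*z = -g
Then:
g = -1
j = -1/42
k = -1/7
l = 5/252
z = -1/21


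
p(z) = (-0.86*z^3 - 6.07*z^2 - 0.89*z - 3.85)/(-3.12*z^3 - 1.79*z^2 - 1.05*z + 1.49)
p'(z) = (-2.58*z^2 - 12.14*z - 0.89)/(-3.12*z^3 - 1.79*z^2 - 1.05*z + 1.49) + (9.36*z^2 + 3.58*z + 1.05)*(-0.86*z^3 - 6.07*z^2 - 0.89*z - 3.85)/(-3.12*z^3 - 1.79*z^2 - 1.05*z + 1.49)^2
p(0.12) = -3.04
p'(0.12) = -5.47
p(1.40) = 1.61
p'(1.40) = -1.35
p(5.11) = 0.60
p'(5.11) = -0.06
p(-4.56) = -0.17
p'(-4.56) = -0.11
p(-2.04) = -0.88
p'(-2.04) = -0.69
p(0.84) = 3.75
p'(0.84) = -10.81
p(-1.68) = -1.19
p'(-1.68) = -1.02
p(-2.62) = -0.58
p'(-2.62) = -0.40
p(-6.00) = -0.05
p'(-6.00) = -0.06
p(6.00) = 0.56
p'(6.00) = -0.04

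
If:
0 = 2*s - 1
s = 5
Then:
No Solution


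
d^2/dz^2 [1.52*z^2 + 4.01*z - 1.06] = 3.04000000000000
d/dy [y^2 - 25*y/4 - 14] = 2*y - 25/4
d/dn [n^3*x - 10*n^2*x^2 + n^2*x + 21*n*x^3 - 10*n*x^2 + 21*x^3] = x*(3*n^2 - 20*n*x + 2*n + 21*x^2 - 10*x)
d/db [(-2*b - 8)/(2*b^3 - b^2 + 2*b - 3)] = 2*(-2*b^3 + b^2 - 2*b + 2*(b + 4)*(3*b^2 - b + 1) + 3)/(2*b^3 - b^2 + 2*b - 3)^2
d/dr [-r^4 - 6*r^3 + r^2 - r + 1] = -4*r^3 - 18*r^2 + 2*r - 1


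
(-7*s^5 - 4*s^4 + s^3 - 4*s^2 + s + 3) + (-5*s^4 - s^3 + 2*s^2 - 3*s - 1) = -7*s^5 - 9*s^4 - 2*s^2 - 2*s + 2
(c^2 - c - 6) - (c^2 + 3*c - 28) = 22 - 4*c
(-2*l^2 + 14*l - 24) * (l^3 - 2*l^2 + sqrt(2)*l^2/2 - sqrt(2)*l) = -2*l^5 - sqrt(2)*l^4 + 18*l^4 - 52*l^3 + 9*sqrt(2)*l^3 - 26*sqrt(2)*l^2 + 48*l^2 + 24*sqrt(2)*l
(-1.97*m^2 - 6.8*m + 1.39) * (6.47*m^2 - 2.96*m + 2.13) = -12.7459*m^4 - 38.1648*m^3 + 24.9252*m^2 - 18.5984*m + 2.9607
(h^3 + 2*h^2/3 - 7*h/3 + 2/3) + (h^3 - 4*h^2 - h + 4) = 2*h^3 - 10*h^2/3 - 10*h/3 + 14/3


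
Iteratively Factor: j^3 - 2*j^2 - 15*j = (j + 3)*(j^2 - 5*j) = (j - 5)*(j + 3)*(j)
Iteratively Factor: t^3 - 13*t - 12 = (t + 3)*(t^2 - 3*t - 4) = (t + 1)*(t + 3)*(t - 4)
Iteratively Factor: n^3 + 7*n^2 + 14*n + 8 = (n + 4)*(n^2 + 3*n + 2) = (n + 2)*(n + 4)*(n + 1)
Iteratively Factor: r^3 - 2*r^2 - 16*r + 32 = (r + 4)*(r^2 - 6*r + 8) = (r - 2)*(r + 4)*(r - 4)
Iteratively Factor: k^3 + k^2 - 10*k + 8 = (k + 4)*(k^2 - 3*k + 2) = (k - 2)*(k + 4)*(k - 1)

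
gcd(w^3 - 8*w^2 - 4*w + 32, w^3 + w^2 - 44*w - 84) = w + 2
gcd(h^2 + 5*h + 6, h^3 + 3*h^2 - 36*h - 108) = h + 3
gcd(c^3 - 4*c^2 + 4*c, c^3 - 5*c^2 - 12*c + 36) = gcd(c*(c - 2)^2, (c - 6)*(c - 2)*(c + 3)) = c - 2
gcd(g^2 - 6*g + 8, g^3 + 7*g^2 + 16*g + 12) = 1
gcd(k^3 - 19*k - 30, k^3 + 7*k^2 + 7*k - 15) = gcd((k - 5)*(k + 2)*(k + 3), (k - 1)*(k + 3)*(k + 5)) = k + 3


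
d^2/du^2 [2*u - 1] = 0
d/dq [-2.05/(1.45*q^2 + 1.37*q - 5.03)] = (5.945*q + 2.8085)/(1.45*q^2 + 1.37*q - 5.03)^2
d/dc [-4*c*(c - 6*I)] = -8*c + 24*I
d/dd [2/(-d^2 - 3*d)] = 2*(2*d + 3)/(d^2*(d + 3)^2)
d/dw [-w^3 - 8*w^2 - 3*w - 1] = -3*w^2 - 16*w - 3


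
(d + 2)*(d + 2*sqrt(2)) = d^2 + 2*d + 2*sqrt(2)*d + 4*sqrt(2)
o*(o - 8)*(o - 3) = o^3 - 11*o^2 + 24*o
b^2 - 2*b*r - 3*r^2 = (b - 3*r)*(b + r)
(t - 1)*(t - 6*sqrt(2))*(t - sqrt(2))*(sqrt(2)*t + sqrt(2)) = sqrt(2)*t^4 - 14*t^3 + 11*sqrt(2)*t^2 + 14*t - 12*sqrt(2)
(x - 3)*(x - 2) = x^2 - 5*x + 6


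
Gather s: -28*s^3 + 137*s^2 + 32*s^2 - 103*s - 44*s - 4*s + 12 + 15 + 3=-28*s^3 + 169*s^2 - 151*s + 30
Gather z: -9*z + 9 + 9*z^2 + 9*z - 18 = 9*z^2 - 9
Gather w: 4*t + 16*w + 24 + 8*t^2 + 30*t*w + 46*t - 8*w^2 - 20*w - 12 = 8*t^2 + 50*t - 8*w^2 + w*(30*t - 4) + 12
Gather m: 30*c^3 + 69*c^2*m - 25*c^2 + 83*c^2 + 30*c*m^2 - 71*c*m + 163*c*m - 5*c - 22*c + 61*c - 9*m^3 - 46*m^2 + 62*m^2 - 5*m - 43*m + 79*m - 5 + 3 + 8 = 30*c^3 + 58*c^2 + 34*c - 9*m^3 + m^2*(30*c + 16) + m*(69*c^2 + 92*c + 31) + 6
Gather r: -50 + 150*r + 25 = 150*r - 25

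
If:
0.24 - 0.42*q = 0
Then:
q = 0.57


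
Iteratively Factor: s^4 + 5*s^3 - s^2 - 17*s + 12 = (s - 1)*(s^3 + 6*s^2 + 5*s - 12) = (s - 1)*(s + 4)*(s^2 + 2*s - 3) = (s - 1)*(s + 3)*(s + 4)*(s - 1)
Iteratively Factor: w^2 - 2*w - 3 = (w - 3)*(w + 1)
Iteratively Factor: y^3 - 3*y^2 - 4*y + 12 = (y - 3)*(y^2 - 4) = (y - 3)*(y - 2)*(y + 2)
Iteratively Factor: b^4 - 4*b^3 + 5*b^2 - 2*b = (b - 2)*(b^3 - 2*b^2 + b) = b*(b - 2)*(b^2 - 2*b + 1) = b*(b - 2)*(b - 1)*(b - 1)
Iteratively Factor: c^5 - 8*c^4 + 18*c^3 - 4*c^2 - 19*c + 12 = (c + 1)*(c^4 - 9*c^3 + 27*c^2 - 31*c + 12) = (c - 4)*(c + 1)*(c^3 - 5*c^2 + 7*c - 3) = (c - 4)*(c - 1)*(c + 1)*(c^2 - 4*c + 3) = (c - 4)*(c - 1)^2*(c + 1)*(c - 3)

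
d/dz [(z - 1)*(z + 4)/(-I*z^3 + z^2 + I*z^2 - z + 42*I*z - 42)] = ((-2*z - 3)*(I*z^3 - z^2 - I*z^2 + z - 42*I*z + 42) - (z - 1)*(z + 4)*(-3*I*z^2 + 2*z + 2*I*z - 1 + 42*I))/(I*z^3 - z^2 - I*z^2 + z - 42*I*z + 42)^2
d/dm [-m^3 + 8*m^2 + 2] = m*(16 - 3*m)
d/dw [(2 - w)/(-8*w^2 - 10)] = (-4*w^2 + 16*w + 5)/(2*(16*w^4 + 40*w^2 + 25))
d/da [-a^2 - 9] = -2*a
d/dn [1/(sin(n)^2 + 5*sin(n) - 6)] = -(2*sin(n) + 5)*cos(n)/(sin(n)^2 + 5*sin(n) - 6)^2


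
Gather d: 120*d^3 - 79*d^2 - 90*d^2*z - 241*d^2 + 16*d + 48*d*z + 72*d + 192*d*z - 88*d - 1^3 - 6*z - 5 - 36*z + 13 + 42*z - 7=120*d^3 + d^2*(-90*z - 320) + 240*d*z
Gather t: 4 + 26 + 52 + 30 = 112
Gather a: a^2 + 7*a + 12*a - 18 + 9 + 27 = a^2 + 19*a + 18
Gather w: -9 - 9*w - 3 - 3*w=-12*w - 12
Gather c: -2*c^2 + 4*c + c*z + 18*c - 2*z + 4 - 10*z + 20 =-2*c^2 + c*(z + 22) - 12*z + 24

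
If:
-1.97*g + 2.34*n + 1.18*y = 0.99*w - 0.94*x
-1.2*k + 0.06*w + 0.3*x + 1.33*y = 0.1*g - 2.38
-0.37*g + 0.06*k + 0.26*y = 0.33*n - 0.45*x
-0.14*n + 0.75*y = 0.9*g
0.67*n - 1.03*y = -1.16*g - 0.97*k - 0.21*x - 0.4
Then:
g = 0.988141827705807*y + 0.374437450427512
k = 0.694811430786535*y + 1.15121906267779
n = -0.995197463823044*y - 2.40709789560543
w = -3.6847419752302*y - 7.96407196626185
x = -0.587758605905884*y - 1.61083020589396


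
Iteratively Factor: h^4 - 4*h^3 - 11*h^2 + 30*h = (h - 2)*(h^3 - 2*h^2 - 15*h) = (h - 5)*(h - 2)*(h^2 + 3*h) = (h - 5)*(h - 2)*(h + 3)*(h)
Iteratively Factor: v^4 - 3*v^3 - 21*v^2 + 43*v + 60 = (v + 1)*(v^3 - 4*v^2 - 17*v + 60) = (v - 3)*(v + 1)*(v^2 - v - 20) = (v - 5)*(v - 3)*(v + 1)*(v + 4)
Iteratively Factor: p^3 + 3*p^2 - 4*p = (p)*(p^2 + 3*p - 4) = p*(p - 1)*(p + 4)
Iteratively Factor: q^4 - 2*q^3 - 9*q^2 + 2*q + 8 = (q - 1)*(q^3 - q^2 - 10*q - 8) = (q - 1)*(q + 1)*(q^2 - 2*q - 8) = (q - 4)*(q - 1)*(q + 1)*(q + 2)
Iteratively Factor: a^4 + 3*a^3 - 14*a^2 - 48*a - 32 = (a + 1)*(a^3 + 2*a^2 - 16*a - 32) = (a + 1)*(a + 4)*(a^2 - 2*a - 8) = (a + 1)*(a + 2)*(a + 4)*(a - 4)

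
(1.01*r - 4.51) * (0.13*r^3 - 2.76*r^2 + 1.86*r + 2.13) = 0.1313*r^4 - 3.3739*r^3 + 14.3262*r^2 - 6.2373*r - 9.6063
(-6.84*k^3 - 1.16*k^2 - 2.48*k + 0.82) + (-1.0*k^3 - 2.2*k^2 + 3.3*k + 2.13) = -7.84*k^3 - 3.36*k^2 + 0.82*k + 2.95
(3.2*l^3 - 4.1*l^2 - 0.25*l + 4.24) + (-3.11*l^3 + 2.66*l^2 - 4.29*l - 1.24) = 0.0900000000000003*l^3 - 1.44*l^2 - 4.54*l + 3.0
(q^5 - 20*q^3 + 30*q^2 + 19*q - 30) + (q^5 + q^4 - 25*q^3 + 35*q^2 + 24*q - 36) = 2*q^5 + q^4 - 45*q^3 + 65*q^2 + 43*q - 66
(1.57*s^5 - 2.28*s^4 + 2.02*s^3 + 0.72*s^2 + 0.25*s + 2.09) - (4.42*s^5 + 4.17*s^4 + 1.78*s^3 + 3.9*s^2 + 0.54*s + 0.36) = -2.85*s^5 - 6.45*s^4 + 0.24*s^3 - 3.18*s^2 - 0.29*s + 1.73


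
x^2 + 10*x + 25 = (x + 5)^2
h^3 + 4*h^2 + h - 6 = (h - 1)*(h + 2)*(h + 3)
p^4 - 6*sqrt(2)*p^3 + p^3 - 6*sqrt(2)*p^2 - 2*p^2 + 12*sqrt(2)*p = p*(p - 1)*(p + 2)*(p - 6*sqrt(2))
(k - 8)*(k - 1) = k^2 - 9*k + 8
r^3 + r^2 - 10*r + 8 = (r - 2)*(r - 1)*(r + 4)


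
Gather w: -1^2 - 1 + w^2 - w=w^2 - w - 2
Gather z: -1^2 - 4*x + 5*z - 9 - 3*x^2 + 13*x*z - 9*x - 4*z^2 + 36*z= -3*x^2 - 13*x - 4*z^2 + z*(13*x + 41) - 10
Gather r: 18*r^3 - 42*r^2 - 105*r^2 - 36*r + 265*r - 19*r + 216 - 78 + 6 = 18*r^3 - 147*r^2 + 210*r + 144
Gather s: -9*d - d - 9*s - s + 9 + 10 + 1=-10*d - 10*s + 20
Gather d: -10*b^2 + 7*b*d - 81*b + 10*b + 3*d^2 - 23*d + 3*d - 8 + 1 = -10*b^2 - 71*b + 3*d^2 + d*(7*b - 20) - 7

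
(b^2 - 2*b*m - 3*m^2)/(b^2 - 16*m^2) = (b^2 - 2*b*m - 3*m^2)/(b^2 - 16*m^2)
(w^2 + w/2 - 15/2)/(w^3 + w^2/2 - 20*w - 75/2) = (2*w - 5)/(2*w^2 - 5*w - 25)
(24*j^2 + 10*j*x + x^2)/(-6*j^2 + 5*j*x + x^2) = (4*j + x)/(-j + x)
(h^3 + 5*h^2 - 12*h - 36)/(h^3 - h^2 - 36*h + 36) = (h^2 - h - 6)/(h^2 - 7*h + 6)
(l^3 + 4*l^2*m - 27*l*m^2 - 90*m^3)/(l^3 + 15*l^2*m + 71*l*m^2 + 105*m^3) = (l^2 + l*m - 30*m^2)/(l^2 + 12*l*m + 35*m^2)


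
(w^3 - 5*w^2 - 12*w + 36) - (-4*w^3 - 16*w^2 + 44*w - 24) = 5*w^3 + 11*w^2 - 56*w + 60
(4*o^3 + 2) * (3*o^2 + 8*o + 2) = 12*o^5 + 32*o^4 + 8*o^3 + 6*o^2 + 16*o + 4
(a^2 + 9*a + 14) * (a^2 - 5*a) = a^4 + 4*a^3 - 31*a^2 - 70*a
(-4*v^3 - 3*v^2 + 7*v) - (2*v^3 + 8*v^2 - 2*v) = -6*v^3 - 11*v^2 + 9*v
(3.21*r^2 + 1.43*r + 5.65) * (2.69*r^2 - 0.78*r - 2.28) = 8.6349*r^4 + 1.3429*r^3 + 6.7643*r^2 - 7.6674*r - 12.882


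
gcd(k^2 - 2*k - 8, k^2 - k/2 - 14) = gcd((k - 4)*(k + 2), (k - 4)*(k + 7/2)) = k - 4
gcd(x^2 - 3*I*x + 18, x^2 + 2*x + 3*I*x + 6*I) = x + 3*I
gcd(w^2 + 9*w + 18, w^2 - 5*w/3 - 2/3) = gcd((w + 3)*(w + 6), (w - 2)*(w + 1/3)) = 1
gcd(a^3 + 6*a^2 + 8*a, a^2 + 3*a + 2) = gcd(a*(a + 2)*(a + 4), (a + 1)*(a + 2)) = a + 2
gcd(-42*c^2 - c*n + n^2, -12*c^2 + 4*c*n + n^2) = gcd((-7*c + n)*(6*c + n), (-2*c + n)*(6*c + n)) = 6*c + n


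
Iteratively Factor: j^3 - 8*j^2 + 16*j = (j)*(j^2 - 8*j + 16) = j*(j - 4)*(j - 4)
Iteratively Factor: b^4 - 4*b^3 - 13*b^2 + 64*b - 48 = (b - 1)*(b^3 - 3*b^2 - 16*b + 48) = (b - 1)*(b + 4)*(b^2 - 7*b + 12) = (b - 4)*(b - 1)*(b + 4)*(b - 3)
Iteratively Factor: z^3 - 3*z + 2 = (z - 1)*(z^2 + z - 2) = (z - 1)*(z + 2)*(z - 1)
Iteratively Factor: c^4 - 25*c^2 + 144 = (c + 3)*(c^3 - 3*c^2 - 16*c + 48) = (c - 4)*(c + 3)*(c^2 + c - 12) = (c - 4)*(c - 3)*(c + 3)*(c + 4)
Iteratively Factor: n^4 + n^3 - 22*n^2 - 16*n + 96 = (n + 4)*(n^3 - 3*n^2 - 10*n + 24) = (n - 2)*(n + 4)*(n^2 - n - 12) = (n - 4)*(n - 2)*(n + 4)*(n + 3)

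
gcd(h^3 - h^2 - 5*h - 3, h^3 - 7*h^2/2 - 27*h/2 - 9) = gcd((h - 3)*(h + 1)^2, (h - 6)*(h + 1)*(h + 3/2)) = h + 1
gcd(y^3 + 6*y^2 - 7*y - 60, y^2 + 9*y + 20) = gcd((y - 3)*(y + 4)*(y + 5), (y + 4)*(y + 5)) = y^2 + 9*y + 20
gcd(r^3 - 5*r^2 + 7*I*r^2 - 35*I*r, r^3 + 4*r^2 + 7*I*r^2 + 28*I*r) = r^2 + 7*I*r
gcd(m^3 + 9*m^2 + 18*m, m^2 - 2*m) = m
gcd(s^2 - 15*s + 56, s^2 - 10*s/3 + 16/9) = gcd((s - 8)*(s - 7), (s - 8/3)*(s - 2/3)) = 1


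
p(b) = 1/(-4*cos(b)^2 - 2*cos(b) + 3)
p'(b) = (-8*sin(b)*cos(b) - 2*sin(b))/(-4*cos(b)^2 - 2*cos(b) + 3)^2 = -2*(4*cos(b) + 1)*sin(b)/(4*cos(b)^2 + 2*cos(b) - 3)^2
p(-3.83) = 0.46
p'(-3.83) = 0.57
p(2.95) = 0.90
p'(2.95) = 0.91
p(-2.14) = 0.34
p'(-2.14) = -0.23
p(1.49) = 0.36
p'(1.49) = -0.33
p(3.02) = 0.96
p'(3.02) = 0.66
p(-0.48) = -0.52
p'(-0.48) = 1.14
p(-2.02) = 0.32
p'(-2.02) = -0.14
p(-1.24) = 0.52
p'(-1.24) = 1.17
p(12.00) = -0.65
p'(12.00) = 1.99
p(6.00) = -0.38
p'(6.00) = 0.40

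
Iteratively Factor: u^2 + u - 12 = (u - 3)*(u + 4)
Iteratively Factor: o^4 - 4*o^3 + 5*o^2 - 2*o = (o - 2)*(o^3 - 2*o^2 + o) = (o - 2)*(o - 1)*(o^2 - o) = o*(o - 2)*(o - 1)*(o - 1)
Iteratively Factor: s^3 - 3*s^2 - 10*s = (s + 2)*(s^2 - 5*s) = s*(s + 2)*(s - 5)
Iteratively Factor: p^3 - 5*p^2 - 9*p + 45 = (p - 3)*(p^2 - 2*p - 15) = (p - 3)*(p + 3)*(p - 5)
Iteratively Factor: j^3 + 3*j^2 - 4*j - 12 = (j + 3)*(j^2 - 4) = (j - 2)*(j + 3)*(j + 2)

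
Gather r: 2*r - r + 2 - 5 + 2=r - 1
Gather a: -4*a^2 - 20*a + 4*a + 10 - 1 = -4*a^2 - 16*a + 9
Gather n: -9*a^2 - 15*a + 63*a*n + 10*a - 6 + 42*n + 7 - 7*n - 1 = -9*a^2 - 5*a + n*(63*a + 35)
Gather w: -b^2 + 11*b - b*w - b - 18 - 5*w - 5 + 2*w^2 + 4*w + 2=-b^2 + 10*b + 2*w^2 + w*(-b - 1) - 21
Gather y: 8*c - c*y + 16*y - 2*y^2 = 8*c - 2*y^2 + y*(16 - c)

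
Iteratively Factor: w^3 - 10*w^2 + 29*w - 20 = (w - 1)*(w^2 - 9*w + 20) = (w - 5)*(w - 1)*(w - 4)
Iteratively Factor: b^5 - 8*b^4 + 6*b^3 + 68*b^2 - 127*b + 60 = (b - 4)*(b^4 - 4*b^3 - 10*b^2 + 28*b - 15) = (b - 4)*(b - 1)*(b^3 - 3*b^2 - 13*b + 15) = (b - 5)*(b - 4)*(b - 1)*(b^2 + 2*b - 3) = (b - 5)*(b - 4)*(b - 1)^2*(b + 3)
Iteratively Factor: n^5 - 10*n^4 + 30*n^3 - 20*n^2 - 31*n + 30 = (n + 1)*(n^4 - 11*n^3 + 41*n^2 - 61*n + 30) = (n - 5)*(n + 1)*(n^3 - 6*n^2 + 11*n - 6) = (n - 5)*(n - 3)*(n + 1)*(n^2 - 3*n + 2) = (n - 5)*(n - 3)*(n - 1)*(n + 1)*(n - 2)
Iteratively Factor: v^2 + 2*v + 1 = (v + 1)*(v + 1)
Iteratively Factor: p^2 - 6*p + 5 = (p - 1)*(p - 5)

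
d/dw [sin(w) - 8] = cos(w)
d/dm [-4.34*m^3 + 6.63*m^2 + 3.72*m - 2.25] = -13.02*m^2 + 13.26*m + 3.72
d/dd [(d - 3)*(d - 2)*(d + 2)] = 3*d^2 - 6*d - 4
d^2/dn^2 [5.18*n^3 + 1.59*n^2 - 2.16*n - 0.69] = 31.08*n + 3.18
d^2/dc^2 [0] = 0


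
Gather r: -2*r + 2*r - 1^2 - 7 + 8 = 0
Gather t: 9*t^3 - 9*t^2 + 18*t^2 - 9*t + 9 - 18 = 9*t^3 + 9*t^2 - 9*t - 9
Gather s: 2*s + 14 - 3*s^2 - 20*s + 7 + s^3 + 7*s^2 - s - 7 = s^3 + 4*s^2 - 19*s + 14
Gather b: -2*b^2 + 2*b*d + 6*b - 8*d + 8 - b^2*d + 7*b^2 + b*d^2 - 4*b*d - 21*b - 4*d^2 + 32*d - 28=b^2*(5 - d) + b*(d^2 - 2*d - 15) - 4*d^2 + 24*d - 20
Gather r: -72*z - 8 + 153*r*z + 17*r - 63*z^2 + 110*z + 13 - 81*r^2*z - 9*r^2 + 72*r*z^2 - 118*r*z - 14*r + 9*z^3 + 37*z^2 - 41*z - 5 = r^2*(-81*z - 9) + r*(72*z^2 + 35*z + 3) + 9*z^3 - 26*z^2 - 3*z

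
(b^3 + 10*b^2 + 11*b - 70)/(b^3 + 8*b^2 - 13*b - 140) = (b - 2)/(b - 4)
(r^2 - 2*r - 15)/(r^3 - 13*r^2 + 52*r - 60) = (r + 3)/(r^2 - 8*r + 12)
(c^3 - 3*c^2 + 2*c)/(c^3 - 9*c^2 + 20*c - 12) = c/(c - 6)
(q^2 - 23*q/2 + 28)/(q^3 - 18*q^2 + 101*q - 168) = (q - 7/2)/(q^2 - 10*q + 21)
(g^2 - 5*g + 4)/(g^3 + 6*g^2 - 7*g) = (g - 4)/(g*(g + 7))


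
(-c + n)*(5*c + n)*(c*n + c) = -5*c^3*n - 5*c^3 + 4*c^2*n^2 + 4*c^2*n + c*n^3 + c*n^2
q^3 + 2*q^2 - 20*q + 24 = (q - 2)^2*(q + 6)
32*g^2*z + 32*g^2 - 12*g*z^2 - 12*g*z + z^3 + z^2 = (-8*g + z)*(-4*g + z)*(z + 1)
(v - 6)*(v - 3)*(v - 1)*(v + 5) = v^4 - 5*v^3 - 23*v^2 + 117*v - 90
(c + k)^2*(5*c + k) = 5*c^3 + 11*c^2*k + 7*c*k^2 + k^3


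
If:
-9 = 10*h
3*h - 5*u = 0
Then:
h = -9/10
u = -27/50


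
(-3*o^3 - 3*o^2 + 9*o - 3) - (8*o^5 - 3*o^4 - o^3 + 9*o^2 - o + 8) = -8*o^5 + 3*o^4 - 2*o^3 - 12*o^2 + 10*o - 11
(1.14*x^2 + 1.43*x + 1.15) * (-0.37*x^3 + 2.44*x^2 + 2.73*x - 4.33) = -0.4218*x^5 + 2.2525*x^4 + 6.1759*x^3 + 1.7737*x^2 - 3.0524*x - 4.9795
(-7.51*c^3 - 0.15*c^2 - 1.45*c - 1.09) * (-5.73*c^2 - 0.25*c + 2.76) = 43.0323*c^5 + 2.737*c^4 - 12.3816*c^3 + 6.1942*c^2 - 3.7295*c - 3.0084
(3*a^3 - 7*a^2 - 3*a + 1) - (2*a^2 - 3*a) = 3*a^3 - 9*a^2 + 1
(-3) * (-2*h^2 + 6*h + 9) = 6*h^2 - 18*h - 27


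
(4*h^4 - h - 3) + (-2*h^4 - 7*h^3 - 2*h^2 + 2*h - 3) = 2*h^4 - 7*h^3 - 2*h^2 + h - 6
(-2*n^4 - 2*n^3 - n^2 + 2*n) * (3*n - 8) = -6*n^5 + 10*n^4 + 13*n^3 + 14*n^2 - 16*n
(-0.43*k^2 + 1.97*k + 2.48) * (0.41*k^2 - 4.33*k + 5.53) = -0.1763*k^4 + 2.6696*k^3 - 9.8912*k^2 + 0.1557*k + 13.7144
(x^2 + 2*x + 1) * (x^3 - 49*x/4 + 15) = x^5 + 2*x^4 - 45*x^3/4 - 19*x^2/2 + 71*x/4 + 15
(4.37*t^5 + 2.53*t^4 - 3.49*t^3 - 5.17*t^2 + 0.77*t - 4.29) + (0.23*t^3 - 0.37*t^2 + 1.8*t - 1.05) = 4.37*t^5 + 2.53*t^4 - 3.26*t^3 - 5.54*t^2 + 2.57*t - 5.34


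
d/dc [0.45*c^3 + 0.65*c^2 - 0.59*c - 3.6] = 1.35*c^2 + 1.3*c - 0.59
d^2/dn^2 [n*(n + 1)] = 2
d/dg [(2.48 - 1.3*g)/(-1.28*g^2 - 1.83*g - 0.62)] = (-1.664*g^2 + 6.3488*g + 5.3444)/(1.6384*g^4 + 4.6848*g^3 + 4.9361*g^2 + 2.2692*g + 0.3844)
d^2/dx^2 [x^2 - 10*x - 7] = 2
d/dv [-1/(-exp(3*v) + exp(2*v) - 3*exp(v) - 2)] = (-3*exp(2*v) + 2*exp(v) - 3)*exp(v)/(exp(3*v) - exp(2*v) + 3*exp(v) + 2)^2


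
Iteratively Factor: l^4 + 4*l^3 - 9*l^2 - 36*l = (l - 3)*(l^3 + 7*l^2 + 12*l) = (l - 3)*(l + 4)*(l^2 + 3*l) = l*(l - 3)*(l + 4)*(l + 3)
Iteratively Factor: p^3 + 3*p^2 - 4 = (p + 2)*(p^2 + p - 2) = (p + 2)^2*(p - 1)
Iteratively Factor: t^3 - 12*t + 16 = (t - 2)*(t^2 + 2*t - 8) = (t - 2)*(t + 4)*(t - 2)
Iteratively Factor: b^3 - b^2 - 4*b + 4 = (b + 2)*(b^2 - 3*b + 2) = (b - 1)*(b + 2)*(b - 2)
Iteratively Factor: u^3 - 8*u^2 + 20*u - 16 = (u - 2)*(u^2 - 6*u + 8) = (u - 4)*(u - 2)*(u - 2)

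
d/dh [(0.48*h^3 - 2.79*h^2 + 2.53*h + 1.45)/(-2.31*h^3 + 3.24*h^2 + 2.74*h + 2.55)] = (-4.44089209850063e-16*h^5 - 4.88969999999999*h^4 + 14.319*h^3 - 2.1213*h^2 - 23.625*h + 2.4785)/(5.3361*h^6 - 14.9688*h^5 - 2.1612*h^4 + 5.9742*h^3 + 24.0316*h^2 + 13.974*h + 6.5025)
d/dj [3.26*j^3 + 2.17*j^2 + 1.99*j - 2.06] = 9.78*j^2 + 4.34*j + 1.99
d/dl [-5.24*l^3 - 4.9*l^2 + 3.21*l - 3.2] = -15.72*l^2 - 9.8*l + 3.21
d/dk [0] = 0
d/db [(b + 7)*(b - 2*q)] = 2*b - 2*q + 7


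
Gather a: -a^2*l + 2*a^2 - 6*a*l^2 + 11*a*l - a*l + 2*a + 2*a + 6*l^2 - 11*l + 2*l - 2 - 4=a^2*(2 - l) + a*(-6*l^2 + 10*l + 4) + 6*l^2 - 9*l - 6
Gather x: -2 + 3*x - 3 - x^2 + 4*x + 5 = -x^2 + 7*x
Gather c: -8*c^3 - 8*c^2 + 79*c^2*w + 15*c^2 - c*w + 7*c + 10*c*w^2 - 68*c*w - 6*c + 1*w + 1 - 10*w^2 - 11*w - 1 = -8*c^3 + c^2*(79*w + 7) + c*(10*w^2 - 69*w + 1) - 10*w^2 - 10*w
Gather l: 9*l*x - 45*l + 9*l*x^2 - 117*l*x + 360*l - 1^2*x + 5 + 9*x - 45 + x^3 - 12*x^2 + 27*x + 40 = l*(9*x^2 - 108*x + 315) + x^3 - 12*x^2 + 35*x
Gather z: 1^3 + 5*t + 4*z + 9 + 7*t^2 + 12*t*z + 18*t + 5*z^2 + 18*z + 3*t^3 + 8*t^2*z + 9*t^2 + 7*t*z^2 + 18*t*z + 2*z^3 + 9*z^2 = 3*t^3 + 16*t^2 + 23*t + 2*z^3 + z^2*(7*t + 14) + z*(8*t^2 + 30*t + 22) + 10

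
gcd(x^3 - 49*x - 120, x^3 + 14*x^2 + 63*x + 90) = x^2 + 8*x + 15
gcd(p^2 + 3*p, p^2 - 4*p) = p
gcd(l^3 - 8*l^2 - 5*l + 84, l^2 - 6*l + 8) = l - 4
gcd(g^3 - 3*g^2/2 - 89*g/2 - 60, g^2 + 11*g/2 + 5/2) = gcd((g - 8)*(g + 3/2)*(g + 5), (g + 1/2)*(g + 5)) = g + 5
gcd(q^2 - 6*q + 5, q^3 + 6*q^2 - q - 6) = q - 1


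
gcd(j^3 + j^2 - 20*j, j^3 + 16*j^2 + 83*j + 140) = j + 5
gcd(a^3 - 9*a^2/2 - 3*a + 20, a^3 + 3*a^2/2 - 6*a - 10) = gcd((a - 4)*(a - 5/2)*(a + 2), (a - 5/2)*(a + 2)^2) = a^2 - a/2 - 5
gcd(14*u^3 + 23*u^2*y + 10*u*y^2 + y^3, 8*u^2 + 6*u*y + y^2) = 2*u + y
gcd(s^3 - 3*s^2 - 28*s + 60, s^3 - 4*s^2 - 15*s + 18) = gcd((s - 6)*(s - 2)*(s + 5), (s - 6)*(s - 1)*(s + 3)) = s - 6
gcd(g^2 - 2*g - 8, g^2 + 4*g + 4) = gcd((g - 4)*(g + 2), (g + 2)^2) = g + 2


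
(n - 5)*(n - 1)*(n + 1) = n^3 - 5*n^2 - n + 5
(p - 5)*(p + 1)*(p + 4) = p^3 - 21*p - 20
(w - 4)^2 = w^2 - 8*w + 16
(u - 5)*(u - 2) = u^2 - 7*u + 10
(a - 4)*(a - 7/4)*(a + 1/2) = a^3 - 21*a^2/4 + 33*a/8 + 7/2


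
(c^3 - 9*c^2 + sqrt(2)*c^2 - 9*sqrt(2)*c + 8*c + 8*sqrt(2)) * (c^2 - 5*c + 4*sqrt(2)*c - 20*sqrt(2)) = c^5 - 14*c^4 + 5*sqrt(2)*c^4 - 70*sqrt(2)*c^3 + 61*c^3 - 152*c^2 + 265*sqrt(2)*c^2 - 200*sqrt(2)*c + 424*c - 320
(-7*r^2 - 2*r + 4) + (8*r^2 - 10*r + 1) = r^2 - 12*r + 5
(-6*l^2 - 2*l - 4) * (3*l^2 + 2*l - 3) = -18*l^4 - 18*l^3 + 2*l^2 - 2*l + 12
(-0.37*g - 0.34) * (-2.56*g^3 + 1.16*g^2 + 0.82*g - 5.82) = 0.9472*g^4 + 0.4412*g^3 - 0.6978*g^2 + 1.8746*g + 1.9788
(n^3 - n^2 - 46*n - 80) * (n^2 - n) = n^5 - 2*n^4 - 45*n^3 - 34*n^2 + 80*n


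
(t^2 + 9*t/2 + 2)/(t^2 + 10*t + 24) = (t + 1/2)/(t + 6)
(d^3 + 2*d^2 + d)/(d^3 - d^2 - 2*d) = (d + 1)/(d - 2)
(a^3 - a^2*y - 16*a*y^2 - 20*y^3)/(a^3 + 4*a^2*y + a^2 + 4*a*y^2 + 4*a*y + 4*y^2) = (a - 5*y)/(a + 1)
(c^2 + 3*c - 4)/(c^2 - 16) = (c - 1)/(c - 4)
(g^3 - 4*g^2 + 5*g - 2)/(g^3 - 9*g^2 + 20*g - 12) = (g - 1)/(g - 6)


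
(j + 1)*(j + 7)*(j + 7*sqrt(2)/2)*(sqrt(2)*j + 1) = sqrt(2)*j^4 + 8*j^3 + 8*sqrt(2)*j^3 + 21*sqrt(2)*j^2/2 + 64*j^2 + 28*sqrt(2)*j + 56*j + 49*sqrt(2)/2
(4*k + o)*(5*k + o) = 20*k^2 + 9*k*o + o^2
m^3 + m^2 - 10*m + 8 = (m - 2)*(m - 1)*(m + 4)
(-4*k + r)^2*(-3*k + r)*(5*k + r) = -240*k^4 + 152*k^3*r - 15*k^2*r^2 - 6*k*r^3 + r^4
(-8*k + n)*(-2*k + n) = 16*k^2 - 10*k*n + n^2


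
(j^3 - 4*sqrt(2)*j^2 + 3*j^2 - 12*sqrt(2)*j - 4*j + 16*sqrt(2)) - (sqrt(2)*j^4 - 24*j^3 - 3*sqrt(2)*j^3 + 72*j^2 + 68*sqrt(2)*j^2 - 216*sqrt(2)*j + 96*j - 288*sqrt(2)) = -sqrt(2)*j^4 + 3*sqrt(2)*j^3 + 25*j^3 - 72*sqrt(2)*j^2 - 69*j^2 - 100*j + 204*sqrt(2)*j + 304*sqrt(2)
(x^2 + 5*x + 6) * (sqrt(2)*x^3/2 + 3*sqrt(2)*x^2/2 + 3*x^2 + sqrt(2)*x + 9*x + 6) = sqrt(2)*x^5/2 + 3*x^4 + 4*sqrt(2)*x^4 + 23*sqrt(2)*x^3/2 + 24*x^3 + 14*sqrt(2)*x^2 + 69*x^2 + 6*sqrt(2)*x + 84*x + 36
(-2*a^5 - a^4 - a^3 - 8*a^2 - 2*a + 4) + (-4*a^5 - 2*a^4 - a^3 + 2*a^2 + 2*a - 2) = -6*a^5 - 3*a^4 - 2*a^3 - 6*a^2 + 2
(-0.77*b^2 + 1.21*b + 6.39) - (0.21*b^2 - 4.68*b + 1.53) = -0.98*b^2 + 5.89*b + 4.86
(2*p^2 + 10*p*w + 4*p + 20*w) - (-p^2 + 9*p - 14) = 3*p^2 + 10*p*w - 5*p + 20*w + 14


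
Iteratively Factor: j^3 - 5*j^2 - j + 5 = (j - 1)*(j^2 - 4*j - 5) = (j - 1)*(j + 1)*(j - 5)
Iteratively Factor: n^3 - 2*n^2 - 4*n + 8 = (n - 2)*(n^2 - 4) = (n - 2)^2*(n + 2)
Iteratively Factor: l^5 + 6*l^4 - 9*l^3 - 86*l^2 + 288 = (l + 4)*(l^4 + 2*l^3 - 17*l^2 - 18*l + 72) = (l + 4)^2*(l^3 - 2*l^2 - 9*l + 18) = (l - 3)*(l + 4)^2*(l^2 + l - 6) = (l - 3)*(l + 3)*(l + 4)^2*(l - 2)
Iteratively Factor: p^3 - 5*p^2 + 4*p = (p - 1)*(p^2 - 4*p) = p*(p - 1)*(p - 4)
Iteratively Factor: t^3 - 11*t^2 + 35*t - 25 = (t - 5)*(t^2 - 6*t + 5) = (t - 5)*(t - 1)*(t - 5)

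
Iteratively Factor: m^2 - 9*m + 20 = (m - 5)*(m - 4)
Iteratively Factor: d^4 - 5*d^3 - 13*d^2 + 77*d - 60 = (d - 1)*(d^3 - 4*d^2 - 17*d + 60) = (d - 3)*(d - 1)*(d^2 - d - 20) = (d - 3)*(d - 1)*(d + 4)*(d - 5)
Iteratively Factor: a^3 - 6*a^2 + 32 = (a + 2)*(a^2 - 8*a + 16) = (a - 4)*(a + 2)*(a - 4)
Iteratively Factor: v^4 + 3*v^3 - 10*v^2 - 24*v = (v - 3)*(v^3 + 6*v^2 + 8*v) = (v - 3)*(v + 4)*(v^2 + 2*v) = v*(v - 3)*(v + 4)*(v + 2)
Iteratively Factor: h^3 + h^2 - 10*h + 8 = (h + 4)*(h^2 - 3*h + 2) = (h - 1)*(h + 4)*(h - 2)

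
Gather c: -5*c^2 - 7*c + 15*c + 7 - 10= -5*c^2 + 8*c - 3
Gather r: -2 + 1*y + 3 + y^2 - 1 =y^2 + y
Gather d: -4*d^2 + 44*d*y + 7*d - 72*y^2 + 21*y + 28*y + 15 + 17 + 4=-4*d^2 + d*(44*y + 7) - 72*y^2 + 49*y + 36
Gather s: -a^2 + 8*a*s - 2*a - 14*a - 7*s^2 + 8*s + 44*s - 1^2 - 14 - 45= -a^2 - 16*a - 7*s^2 + s*(8*a + 52) - 60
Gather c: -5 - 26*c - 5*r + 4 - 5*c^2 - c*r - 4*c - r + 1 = -5*c^2 + c*(-r - 30) - 6*r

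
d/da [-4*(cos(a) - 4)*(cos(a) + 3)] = -4*sin(a) + 4*sin(2*a)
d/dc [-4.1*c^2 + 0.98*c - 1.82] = 0.98 - 8.2*c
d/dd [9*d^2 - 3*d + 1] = 18*d - 3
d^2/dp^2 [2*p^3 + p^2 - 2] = 12*p + 2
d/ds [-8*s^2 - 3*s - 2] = -16*s - 3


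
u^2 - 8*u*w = u*(u - 8*w)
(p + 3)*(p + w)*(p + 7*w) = p^3 + 8*p^2*w + 3*p^2 + 7*p*w^2 + 24*p*w + 21*w^2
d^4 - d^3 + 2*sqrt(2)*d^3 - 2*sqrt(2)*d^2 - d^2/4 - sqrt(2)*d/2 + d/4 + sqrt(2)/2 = (d - 1)*(d - 1/2)*(d + 1/2)*(d + 2*sqrt(2))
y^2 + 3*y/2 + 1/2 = (y + 1/2)*(y + 1)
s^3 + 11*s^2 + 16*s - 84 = (s - 2)*(s + 6)*(s + 7)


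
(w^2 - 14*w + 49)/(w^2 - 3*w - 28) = (w - 7)/(w + 4)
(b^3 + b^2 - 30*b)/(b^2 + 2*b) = (b^2 + b - 30)/(b + 2)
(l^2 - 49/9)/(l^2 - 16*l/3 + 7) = (l + 7/3)/(l - 3)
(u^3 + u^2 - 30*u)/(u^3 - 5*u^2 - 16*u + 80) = u*(u + 6)/(u^2 - 16)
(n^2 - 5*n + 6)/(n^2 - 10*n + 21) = (n - 2)/(n - 7)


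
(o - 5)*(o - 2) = o^2 - 7*o + 10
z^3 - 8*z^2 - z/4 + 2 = (z - 8)*(z - 1/2)*(z + 1/2)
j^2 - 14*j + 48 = (j - 8)*(j - 6)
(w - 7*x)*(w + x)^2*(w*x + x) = w^4*x - 5*w^3*x^2 + w^3*x - 13*w^2*x^3 - 5*w^2*x^2 - 7*w*x^4 - 13*w*x^3 - 7*x^4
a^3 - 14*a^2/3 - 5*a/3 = a*(a - 5)*(a + 1/3)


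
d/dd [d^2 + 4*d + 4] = 2*d + 4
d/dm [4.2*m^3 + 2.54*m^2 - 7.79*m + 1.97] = 12.6*m^2 + 5.08*m - 7.79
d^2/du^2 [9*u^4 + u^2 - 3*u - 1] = 108*u^2 + 2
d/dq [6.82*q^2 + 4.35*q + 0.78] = 13.64*q + 4.35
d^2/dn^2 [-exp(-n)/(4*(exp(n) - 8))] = (-exp(2*n) + 6*exp(n) - 16)*exp(-n)/(exp(3*n) - 24*exp(2*n) + 192*exp(n) - 512)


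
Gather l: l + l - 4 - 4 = 2*l - 8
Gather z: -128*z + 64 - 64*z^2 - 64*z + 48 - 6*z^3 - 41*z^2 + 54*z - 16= -6*z^3 - 105*z^2 - 138*z + 96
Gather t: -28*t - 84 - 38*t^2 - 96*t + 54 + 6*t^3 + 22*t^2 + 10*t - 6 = 6*t^3 - 16*t^2 - 114*t - 36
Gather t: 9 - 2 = 7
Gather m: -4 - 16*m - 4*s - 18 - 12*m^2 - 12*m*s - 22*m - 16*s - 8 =-12*m^2 + m*(-12*s - 38) - 20*s - 30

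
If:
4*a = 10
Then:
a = 5/2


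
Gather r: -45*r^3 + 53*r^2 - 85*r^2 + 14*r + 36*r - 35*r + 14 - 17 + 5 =-45*r^3 - 32*r^2 + 15*r + 2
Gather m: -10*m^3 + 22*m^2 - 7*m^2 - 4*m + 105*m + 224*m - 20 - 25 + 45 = -10*m^3 + 15*m^2 + 325*m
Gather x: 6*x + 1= 6*x + 1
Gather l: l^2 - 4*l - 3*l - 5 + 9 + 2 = l^2 - 7*l + 6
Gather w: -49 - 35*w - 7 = -35*w - 56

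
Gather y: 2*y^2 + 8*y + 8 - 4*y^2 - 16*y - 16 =-2*y^2 - 8*y - 8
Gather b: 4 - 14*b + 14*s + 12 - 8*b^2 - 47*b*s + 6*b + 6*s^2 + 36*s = -8*b^2 + b*(-47*s - 8) + 6*s^2 + 50*s + 16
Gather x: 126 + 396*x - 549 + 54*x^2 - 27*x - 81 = 54*x^2 + 369*x - 504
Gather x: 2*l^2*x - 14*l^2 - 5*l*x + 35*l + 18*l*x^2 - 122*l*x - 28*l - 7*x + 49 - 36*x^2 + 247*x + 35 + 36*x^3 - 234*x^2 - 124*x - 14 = -14*l^2 + 7*l + 36*x^3 + x^2*(18*l - 270) + x*(2*l^2 - 127*l + 116) + 70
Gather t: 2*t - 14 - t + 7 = t - 7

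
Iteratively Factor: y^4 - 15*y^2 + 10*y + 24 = (y - 2)*(y^3 + 2*y^2 - 11*y - 12) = (y - 2)*(y + 4)*(y^2 - 2*y - 3) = (y - 3)*(y - 2)*(y + 4)*(y + 1)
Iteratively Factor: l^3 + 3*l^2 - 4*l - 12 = (l - 2)*(l^2 + 5*l + 6) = (l - 2)*(l + 2)*(l + 3)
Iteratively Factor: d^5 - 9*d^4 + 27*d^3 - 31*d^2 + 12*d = (d - 3)*(d^4 - 6*d^3 + 9*d^2 - 4*d) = d*(d - 3)*(d^3 - 6*d^2 + 9*d - 4) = d*(d - 3)*(d - 1)*(d^2 - 5*d + 4) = d*(d - 4)*(d - 3)*(d - 1)*(d - 1)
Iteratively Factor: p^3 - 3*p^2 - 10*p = (p)*(p^2 - 3*p - 10) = p*(p - 5)*(p + 2)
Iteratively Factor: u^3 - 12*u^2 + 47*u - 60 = (u - 4)*(u^2 - 8*u + 15) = (u - 5)*(u - 4)*(u - 3)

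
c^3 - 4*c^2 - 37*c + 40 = (c - 8)*(c - 1)*(c + 5)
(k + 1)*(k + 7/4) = k^2 + 11*k/4 + 7/4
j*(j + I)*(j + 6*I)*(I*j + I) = I*j^4 - 7*j^3 + I*j^3 - 7*j^2 - 6*I*j^2 - 6*I*j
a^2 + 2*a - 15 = (a - 3)*(a + 5)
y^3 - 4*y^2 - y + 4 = (y - 4)*(y - 1)*(y + 1)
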